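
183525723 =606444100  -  422918377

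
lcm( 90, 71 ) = 6390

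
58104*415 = 24113160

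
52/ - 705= - 52/705= - 0.07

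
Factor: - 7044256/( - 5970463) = 2^5*17^1*23^1*563^1*677^(-1)*8819^( - 1)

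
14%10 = 4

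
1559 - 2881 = - 1322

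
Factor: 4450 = 2^1*5^2 * 89^1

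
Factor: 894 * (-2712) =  - 2424528 = - 2^4 *3^2*113^1*149^1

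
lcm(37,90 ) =3330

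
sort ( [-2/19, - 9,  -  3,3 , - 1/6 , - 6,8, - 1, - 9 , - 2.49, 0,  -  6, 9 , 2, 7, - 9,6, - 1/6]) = [  -  9,- 9, - 9,- 6, - 6, - 3,-2.49, - 1 ,-1/6, - 1/6,  -  2/19, 0, 2, 3,6, 7,8,9 ] 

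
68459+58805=127264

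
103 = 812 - 709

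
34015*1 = 34015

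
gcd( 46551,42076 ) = 1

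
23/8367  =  23/8367 = 0.00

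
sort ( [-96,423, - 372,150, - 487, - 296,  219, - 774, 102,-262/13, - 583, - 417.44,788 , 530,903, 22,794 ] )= [-774  , - 583, - 487 , - 417.44, - 372,  -  296, - 96, - 262/13,22,102,150 , 219,423,530,788,794,903 ]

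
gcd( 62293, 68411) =7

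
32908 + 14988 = 47896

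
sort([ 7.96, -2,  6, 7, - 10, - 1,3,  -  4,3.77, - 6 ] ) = [ - 10, - 6 , - 4,  -  2, - 1, 3,3.77, 6, 7 , 7.96 ] 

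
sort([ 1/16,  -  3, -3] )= [ - 3, - 3,1/16 ]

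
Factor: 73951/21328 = 2^( - 4 )*31^ ( - 1)*43^( - 1 )*73951^1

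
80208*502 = 40264416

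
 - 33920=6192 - 40112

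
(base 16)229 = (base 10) 553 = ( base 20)17D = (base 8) 1051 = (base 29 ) j2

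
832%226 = 154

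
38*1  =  38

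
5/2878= 5/2878 = 0.00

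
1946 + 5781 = 7727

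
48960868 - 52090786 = -3129918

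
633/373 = 633/373 = 1.70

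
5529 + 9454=14983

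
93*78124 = 7265532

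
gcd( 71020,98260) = 20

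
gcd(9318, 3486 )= 6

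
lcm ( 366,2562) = 2562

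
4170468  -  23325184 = -19154716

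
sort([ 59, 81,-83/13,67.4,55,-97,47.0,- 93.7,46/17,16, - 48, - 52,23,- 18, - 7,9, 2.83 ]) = [ - 97, - 93.7, - 52 , - 48, - 18,-7, - 83/13, 46/17 , 2.83,  9,16, 23,47.0,55,59,67.4,81]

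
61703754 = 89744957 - 28041203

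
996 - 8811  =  -7815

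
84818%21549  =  20171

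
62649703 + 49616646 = 112266349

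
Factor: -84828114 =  - 2^1*3^3*7^2*32059^1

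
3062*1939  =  5937218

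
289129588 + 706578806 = 995708394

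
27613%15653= 11960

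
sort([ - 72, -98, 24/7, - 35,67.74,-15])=[ - 98, -72, - 35,  -  15,24/7,  67.74] 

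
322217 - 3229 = 318988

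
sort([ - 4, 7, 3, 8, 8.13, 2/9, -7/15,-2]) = [- 4,  -  2, - 7/15 , 2/9, 3,  7,8 , 8.13 ]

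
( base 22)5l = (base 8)203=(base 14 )95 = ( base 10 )131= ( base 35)3q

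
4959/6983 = 4959/6983 = 0.71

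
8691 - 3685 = 5006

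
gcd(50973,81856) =1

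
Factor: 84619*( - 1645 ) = -139198255 = -5^1 * 7^1*37^1 *47^1*2287^1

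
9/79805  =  9/79805 = 0.00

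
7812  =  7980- 168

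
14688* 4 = 58752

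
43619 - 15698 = 27921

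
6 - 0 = 6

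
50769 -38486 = 12283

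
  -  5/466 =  - 5/466 = - 0.01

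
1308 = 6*218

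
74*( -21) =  - 1554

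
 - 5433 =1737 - 7170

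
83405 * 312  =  26022360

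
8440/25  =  1688/5 = 337.60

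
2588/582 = 4 + 130/291 = 4.45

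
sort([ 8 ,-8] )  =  [  -  8,8 ]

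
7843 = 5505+2338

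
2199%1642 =557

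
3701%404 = 65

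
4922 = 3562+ 1360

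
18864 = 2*9432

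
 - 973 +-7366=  - 8339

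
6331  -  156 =6175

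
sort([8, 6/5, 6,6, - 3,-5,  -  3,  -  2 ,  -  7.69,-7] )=[ - 7.69,  -  7, - 5,  -  3, - 3, - 2, 6/5,  6,6, 8 ]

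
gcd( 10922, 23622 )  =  254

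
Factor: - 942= - 2^1*3^1 * 157^1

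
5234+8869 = 14103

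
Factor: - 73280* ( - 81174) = 5948430720 = 2^7*3^1*5^1*83^1 * 163^1* 229^1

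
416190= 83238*5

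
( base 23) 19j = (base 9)1028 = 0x2f3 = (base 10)755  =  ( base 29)q1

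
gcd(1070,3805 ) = 5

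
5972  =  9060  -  3088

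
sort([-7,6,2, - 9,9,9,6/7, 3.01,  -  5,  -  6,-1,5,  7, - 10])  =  [- 10 ,  -  9,- 7, - 6,- 5,- 1,6/7, 2,3.01,5, 6, 7, 9,9]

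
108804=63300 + 45504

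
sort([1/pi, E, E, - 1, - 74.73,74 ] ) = [ - 74.73  ,  -  1, 1/pi, E,E , 74 ]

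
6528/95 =6528/95 =68.72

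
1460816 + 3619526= 5080342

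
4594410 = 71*64710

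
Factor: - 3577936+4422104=2^3 * 13^1*8117^1 = 844168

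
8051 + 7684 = 15735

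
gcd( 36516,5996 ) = 4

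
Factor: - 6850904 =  - 2^3*73^1*11731^1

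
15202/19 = 800 + 2/19 = 800.11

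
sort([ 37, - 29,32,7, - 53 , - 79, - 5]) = [- 79,-53, - 29 , - 5, 7, 32,37] 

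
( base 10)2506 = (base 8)4712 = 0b100111001010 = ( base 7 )10210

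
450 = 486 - 36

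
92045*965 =88823425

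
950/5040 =95/504 = 0.19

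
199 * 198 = 39402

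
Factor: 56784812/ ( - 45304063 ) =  - 2^2*379^1* 5351^1 * 6472009^( - 1) = - 8112116/6472009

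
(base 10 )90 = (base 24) 3I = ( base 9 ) 110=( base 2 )1011010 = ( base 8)132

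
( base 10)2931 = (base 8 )5563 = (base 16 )b73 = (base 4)231303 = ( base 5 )43211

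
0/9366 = 0 = 0.00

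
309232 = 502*616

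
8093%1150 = 43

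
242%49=46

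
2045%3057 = 2045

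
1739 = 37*47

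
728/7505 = 728/7505=0.10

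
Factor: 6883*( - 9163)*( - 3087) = 3^2*7^5*11^1*17^1*6883^1=194693783823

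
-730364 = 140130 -870494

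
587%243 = 101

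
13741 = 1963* 7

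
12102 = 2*6051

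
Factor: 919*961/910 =2^( - 1 ) * 5^( - 1 ) * 7^( - 1 )*13^(-1 )*31^2*919^1 = 883159/910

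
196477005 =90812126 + 105664879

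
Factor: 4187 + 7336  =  3^1  *23^1*167^1 = 11523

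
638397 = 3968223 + - 3329826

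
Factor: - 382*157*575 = -34485050= - 2^1 * 5^2 * 23^1*157^1*191^1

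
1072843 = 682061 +390782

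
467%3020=467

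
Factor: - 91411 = - 91411^1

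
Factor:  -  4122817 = - 53^1*107^1*727^1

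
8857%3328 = 2201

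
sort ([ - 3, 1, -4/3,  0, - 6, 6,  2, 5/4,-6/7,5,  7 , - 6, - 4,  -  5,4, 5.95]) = [-6,  -  6, - 5 ,-4,-3, - 4/3,-6/7,0,1 , 5/4 , 2, 4, 5, 5.95, 6 , 7 ]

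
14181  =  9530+4651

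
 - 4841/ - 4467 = 4841/4467 = 1.08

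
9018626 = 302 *29863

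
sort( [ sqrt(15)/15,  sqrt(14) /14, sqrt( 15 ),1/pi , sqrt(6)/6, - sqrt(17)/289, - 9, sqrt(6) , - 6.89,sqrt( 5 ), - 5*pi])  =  [ - 5*pi,-9,-6.89, -sqrt(17)/289, sqrt( 15)/15, sqrt(14) /14, 1/pi,sqrt(6 )/6,sqrt( 5), sqrt( 6) , sqrt( 15 )]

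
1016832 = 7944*128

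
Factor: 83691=3^2*17^1*547^1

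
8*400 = 3200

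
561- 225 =336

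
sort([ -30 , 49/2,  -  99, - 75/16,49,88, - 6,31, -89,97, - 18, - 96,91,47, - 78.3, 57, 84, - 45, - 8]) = [  -  99 , - 96, - 89 ,  -  78.3, - 45, - 30, - 18,  -  8 , - 6, - 75/16, 49/2, 31,47, 49,57,84, 88, 91,97]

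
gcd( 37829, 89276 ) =11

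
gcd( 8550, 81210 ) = 30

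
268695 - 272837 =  - 4142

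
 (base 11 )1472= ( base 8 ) 3546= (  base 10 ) 1894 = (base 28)2bi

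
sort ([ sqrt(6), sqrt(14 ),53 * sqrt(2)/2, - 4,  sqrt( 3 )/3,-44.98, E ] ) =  [-44.98,  -  4,sqrt( 3) /3, sqrt(6 ), E,sqrt( 14 ),53*sqrt(2)/2 ] 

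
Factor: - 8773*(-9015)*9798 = 2^1 * 3^2*5^1*23^1*31^1*71^1 * 283^1*601^1 =774910053810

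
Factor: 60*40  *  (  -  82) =- 196800 = - 2^6*3^1*5^2*41^1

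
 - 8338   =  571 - 8909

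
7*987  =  6909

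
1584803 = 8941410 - 7356607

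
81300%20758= 19026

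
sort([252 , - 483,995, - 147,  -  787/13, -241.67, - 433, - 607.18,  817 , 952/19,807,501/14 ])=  [-607.18, - 483,- 433,  -  241.67, -147 , -787/13,501/14, 952/19, 252,807, 817,995]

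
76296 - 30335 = 45961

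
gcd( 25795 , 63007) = 7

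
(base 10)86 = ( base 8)126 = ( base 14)62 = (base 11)79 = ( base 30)2q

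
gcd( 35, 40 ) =5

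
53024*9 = 477216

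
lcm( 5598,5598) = 5598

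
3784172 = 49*77228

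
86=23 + 63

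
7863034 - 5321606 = 2541428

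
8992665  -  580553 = 8412112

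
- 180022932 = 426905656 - 606928588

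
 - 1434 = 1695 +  - 3129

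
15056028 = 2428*6201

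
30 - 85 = -55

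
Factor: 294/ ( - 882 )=  -  1/3 = -3^ (-1)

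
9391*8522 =80030102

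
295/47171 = 295/47171 = 0.01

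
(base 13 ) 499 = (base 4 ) 30202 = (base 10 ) 802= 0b1100100010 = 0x322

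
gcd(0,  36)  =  36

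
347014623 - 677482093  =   - 330467470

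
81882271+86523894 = 168406165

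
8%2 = 0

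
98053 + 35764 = 133817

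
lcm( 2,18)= 18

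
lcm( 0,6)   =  0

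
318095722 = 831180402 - 513084680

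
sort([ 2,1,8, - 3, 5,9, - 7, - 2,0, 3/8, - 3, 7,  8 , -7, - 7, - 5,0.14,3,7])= [ - 7, - 7 , - 7,-5,-3  , - 3, - 2, 0 , 0.14, 3/8  ,  1,2, 3, 5, 7,7,  8,8, 9 ] 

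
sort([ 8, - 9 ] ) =[  -  9,8]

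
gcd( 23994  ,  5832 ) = 18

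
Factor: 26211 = 3^1*8737^1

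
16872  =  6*2812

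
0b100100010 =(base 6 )1202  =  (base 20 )EA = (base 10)290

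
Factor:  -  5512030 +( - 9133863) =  - 3821^1 * 3833^1 = -14645893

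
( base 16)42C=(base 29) 17O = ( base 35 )UI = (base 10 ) 1068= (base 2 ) 10000101100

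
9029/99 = 91 + 20/99 = 91.20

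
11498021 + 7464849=18962870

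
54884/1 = 54884 = 54884.00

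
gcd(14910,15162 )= 42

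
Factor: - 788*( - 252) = 198576 = 2^4*3^2*7^1*197^1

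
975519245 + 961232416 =1936751661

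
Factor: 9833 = 9833^1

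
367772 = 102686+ 265086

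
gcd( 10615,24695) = 55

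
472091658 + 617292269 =1089383927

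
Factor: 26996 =2^2*17^1*397^1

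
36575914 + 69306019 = 105881933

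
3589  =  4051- 462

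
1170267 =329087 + 841180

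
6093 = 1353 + 4740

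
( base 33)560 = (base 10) 5643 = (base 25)90I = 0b1011000001011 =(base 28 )75F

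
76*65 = 4940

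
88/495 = 8/45 = 0.18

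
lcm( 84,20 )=420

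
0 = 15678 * 0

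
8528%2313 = 1589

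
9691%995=736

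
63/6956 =63/6956 = 0.01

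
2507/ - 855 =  - 3 + 58/855 = - 2.93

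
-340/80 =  - 17/4 = -4.25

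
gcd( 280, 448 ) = 56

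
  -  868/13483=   -  868/13483 = - 0.06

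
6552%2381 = 1790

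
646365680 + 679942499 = 1326308179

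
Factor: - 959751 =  - 3^2*13^2*631^1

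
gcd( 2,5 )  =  1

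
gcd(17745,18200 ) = 455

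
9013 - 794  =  8219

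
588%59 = 57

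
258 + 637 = 895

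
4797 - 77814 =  - 73017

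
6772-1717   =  5055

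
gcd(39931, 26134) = 73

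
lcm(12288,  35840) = 430080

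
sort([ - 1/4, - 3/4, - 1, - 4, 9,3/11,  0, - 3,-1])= [ - 4,-3, - 1, - 1, - 3/4, - 1/4, 0, 3/11, 9] 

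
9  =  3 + 6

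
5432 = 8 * 679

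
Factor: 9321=3^1*13^1*239^1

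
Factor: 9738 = 2^1*3^2*541^1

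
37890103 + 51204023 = 89094126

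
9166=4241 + 4925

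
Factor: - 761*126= - 2^1*3^2*7^1 *761^1 = - 95886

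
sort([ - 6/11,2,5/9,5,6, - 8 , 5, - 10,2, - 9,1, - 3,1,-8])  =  [ - 10,-9,  -  8,-8, - 3, - 6/11, 5/9, 1,  1,2, 2, 5,5, 6]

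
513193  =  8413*61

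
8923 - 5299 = 3624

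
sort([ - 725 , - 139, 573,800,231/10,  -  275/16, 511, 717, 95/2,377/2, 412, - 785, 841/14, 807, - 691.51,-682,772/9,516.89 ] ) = [ - 785, - 725, - 691.51, - 682,-139, - 275/16, 231/10,95/2, 841/14, 772/9, 377/2, 412,511,516.89, 573,717, 800,  807 ] 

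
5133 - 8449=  - 3316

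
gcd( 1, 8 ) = 1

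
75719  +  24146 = 99865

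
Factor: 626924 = 2^2*19^1*73^1*113^1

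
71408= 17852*4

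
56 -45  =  11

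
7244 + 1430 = 8674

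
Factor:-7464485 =-5^1*7^1*419^1*509^1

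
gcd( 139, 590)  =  1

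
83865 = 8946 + 74919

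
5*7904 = 39520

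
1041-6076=-5035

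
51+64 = 115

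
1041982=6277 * 166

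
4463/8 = 557 + 7/8= 557.88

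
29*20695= 600155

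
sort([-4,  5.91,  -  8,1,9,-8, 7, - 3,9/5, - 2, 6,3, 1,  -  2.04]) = [ - 8,-8, - 4,-3,  -  2.04, -2,1,1,9/5 , 3, 5.91,6,7,9] 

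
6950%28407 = 6950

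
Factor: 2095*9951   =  20847345  =  3^1*5^1*31^1*107^1*419^1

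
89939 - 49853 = 40086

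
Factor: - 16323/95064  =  -2^( - 3 )*17^( - 1)*233^( - 1 ) * 5441^1 = - 5441/31688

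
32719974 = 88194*371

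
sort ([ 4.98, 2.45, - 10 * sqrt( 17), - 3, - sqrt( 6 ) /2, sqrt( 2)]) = [ - 10 * sqrt( 17), - 3, - sqrt( 6 ) /2,sqrt( 2), 2.45,4.98] 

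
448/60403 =64/8629 = 0.01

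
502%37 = 21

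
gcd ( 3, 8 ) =1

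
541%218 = 105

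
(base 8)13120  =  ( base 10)5712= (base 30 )6ac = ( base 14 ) 2120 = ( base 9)7746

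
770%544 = 226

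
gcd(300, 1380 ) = 60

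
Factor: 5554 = 2^1*2777^1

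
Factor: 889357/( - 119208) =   -  2^( -3) * 3^( - 1)* 7^1*4967^( - 1)*127051^1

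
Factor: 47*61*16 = 2^4 *47^1*61^1  =  45872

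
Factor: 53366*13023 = 694985418 = 2^1*3^2*1447^1 * 26683^1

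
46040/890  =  51 + 65/89 = 51.73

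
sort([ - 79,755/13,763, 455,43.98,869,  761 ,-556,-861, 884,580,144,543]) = [-861,  -  556 , - 79,  43.98,755/13, 144,455, 543,580,761, 763,869,884]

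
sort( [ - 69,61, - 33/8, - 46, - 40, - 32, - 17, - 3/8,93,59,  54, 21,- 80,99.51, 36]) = [ - 80, - 69, - 46 , - 40, - 32, - 17, -33/8, - 3/8,21, 36,54,59, 61,93,99.51 ]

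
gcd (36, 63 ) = 9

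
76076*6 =456456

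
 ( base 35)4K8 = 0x15E8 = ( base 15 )19DD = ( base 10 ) 5608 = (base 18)H5A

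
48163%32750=15413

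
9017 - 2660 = 6357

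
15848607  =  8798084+7050523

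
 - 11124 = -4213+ - 6911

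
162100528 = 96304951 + 65795577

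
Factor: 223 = 223^1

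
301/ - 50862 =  - 1 + 7223/7266 = - 0.01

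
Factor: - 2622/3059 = -6/7 = - 2^1*3^1*7^( - 1)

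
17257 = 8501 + 8756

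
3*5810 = 17430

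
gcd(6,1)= 1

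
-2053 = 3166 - 5219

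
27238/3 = 9079 + 1/3 = 9079.33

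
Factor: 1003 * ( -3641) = -3651923 = - 11^1*17^1*59^1*331^1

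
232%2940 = 232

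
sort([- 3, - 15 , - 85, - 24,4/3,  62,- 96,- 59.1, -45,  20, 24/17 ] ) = [ - 96,  -  85, - 59.1,-45, -24, - 15, - 3,4/3,24/17, 20, 62]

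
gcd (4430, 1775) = 5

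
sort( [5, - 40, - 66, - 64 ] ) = [ - 66, - 64 , - 40,5 ] 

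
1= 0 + 1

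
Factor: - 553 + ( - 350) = -903 = - 3^1*7^1*43^1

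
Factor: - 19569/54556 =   -  33/92 = -2^( - 2 )*3^1*11^1 * 23^ ( - 1 )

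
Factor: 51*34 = 1734 = 2^1*3^1*17^2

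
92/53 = 92/53 = 1.74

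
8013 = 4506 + 3507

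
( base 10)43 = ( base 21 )21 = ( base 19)25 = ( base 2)101011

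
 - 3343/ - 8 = 417 + 7/8 = 417.88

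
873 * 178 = 155394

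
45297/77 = 588 + 3/11 = 588.27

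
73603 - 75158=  - 1555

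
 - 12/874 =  - 1 + 431/437 = - 0.01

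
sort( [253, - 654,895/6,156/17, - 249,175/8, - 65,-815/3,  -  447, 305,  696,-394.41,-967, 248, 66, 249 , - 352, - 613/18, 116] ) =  [-967,-654  ,-447,-394.41, - 352, - 815/3, - 249,- 65, - 613/18, 156/17,  175/8,66,116, 895/6,  248, 249,253,  305,  696] 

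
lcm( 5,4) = 20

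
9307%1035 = 1027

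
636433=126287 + 510146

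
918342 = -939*( - 978)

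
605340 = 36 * 16815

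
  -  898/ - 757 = 898/757 = 1.19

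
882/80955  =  14/1285  =  0.01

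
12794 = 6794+6000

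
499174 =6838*73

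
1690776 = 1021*1656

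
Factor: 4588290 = 2^1*3^2*5^1*7^1 * 7283^1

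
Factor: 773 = 773^1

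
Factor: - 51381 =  - 3^3*11^1*173^1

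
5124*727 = 3725148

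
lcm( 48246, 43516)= 2219316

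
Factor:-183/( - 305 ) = 3/5 = 3^1*5^( - 1) 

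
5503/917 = 5503/917 = 6.00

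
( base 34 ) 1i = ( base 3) 1221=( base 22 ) 28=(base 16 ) 34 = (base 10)52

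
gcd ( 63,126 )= 63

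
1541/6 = 256 +5/6 = 256.83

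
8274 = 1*8274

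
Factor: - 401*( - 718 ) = 287918  =  2^1*359^1 * 401^1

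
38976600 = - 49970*( - 780) 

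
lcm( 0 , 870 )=0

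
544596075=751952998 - 207356923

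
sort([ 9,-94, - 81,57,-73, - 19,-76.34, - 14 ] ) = [ -94, - 81, - 76.34,-73, - 19,-14, 9,57 ] 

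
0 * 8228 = 0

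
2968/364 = 8 + 2/13= 8.15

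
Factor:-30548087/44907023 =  - 7^(-1)*53^1*97^(-1)*66137^( - 1)*576379^1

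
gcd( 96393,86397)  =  3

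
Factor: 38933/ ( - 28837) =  - 28837^(-1)*38933^1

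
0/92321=0 = 0.00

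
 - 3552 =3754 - 7306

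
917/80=11 + 37/80 = 11.46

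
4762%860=462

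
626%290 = 46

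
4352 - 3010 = 1342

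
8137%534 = 127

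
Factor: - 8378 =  - 2^1*59^1*71^1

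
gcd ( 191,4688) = 1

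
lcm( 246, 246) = 246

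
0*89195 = 0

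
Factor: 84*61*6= 30744 = 2^3*3^2*7^1*61^1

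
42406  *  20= 848120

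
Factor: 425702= 2^1*212851^1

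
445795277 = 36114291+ 409680986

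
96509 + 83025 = 179534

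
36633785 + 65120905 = 101754690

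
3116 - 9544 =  - 6428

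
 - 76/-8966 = 38/4483= 0.01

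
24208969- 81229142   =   - 57020173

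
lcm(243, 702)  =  6318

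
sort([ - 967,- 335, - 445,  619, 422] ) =[ - 967, - 445, - 335, 422, 619 ] 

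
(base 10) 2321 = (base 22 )4hb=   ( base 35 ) 1VB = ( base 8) 4421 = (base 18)72h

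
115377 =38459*3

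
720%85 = 40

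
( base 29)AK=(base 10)310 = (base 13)1AB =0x136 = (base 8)466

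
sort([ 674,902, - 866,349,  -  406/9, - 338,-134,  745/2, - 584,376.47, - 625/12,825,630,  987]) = [ - 866, - 584,-338, - 134,-625/12, - 406/9,349,745/2,376.47,630, 674,825 , 902,987]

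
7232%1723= 340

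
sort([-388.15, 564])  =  [ - 388.15,564]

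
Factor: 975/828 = 325/276 = 2^ ( - 2 )*3^ ( - 1)*5^2*13^1*23^ ( - 1)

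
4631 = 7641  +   - 3010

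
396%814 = 396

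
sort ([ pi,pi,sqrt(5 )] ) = [ sqrt( 5), pi,  pi ] 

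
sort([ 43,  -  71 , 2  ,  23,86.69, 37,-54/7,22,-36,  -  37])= [ - 71,- 37,- 36, - 54/7,2,22, 23,37,43,86.69 ] 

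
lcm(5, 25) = 25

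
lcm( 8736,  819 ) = 26208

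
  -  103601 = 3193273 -3296874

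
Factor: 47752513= 131^1 * 364523^1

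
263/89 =263/89 = 2.96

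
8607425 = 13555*635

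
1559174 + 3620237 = 5179411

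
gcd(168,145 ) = 1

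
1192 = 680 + 512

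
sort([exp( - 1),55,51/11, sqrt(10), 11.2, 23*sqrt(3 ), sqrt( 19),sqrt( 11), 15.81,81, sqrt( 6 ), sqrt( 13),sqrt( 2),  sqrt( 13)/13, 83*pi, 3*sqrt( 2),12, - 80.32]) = [ - 80.32,sqrt( 13)/13,exp(-1), sqrt(2),sqrt( 6), sqrt( 10) , sqrt(11 ), sqrt(13 ) , 3* sqrt( 2), sqrt( 19),51/11, 11.2, 12  ,  15.81,  23* sqrt( 3), 55, 81, 83*pi ] 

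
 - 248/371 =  - 248/371= -  0.67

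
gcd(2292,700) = 4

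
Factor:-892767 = - 3^1*297589^1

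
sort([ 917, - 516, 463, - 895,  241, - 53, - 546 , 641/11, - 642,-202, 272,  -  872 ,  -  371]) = [ - 895,-872, - 642,  -  546  , - 516,- 371, - 202,-53 , 641/11, 241,272, 463, 917 ] 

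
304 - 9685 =-9381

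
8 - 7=1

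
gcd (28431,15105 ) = 3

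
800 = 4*200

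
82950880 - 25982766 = 56968114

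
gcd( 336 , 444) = 12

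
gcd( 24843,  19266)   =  507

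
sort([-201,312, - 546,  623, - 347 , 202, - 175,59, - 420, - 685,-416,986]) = [ - 685,-546,-420,  -  416, - 347 ,-201,-175,59, 202,312,  623 , 986 ] 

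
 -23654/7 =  -3380 + 6/7 = - 3379.14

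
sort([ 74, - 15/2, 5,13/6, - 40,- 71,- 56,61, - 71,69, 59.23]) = [ - 71, -71,  -  56, - 40 ,-15/2, 13/6,  5,  59.23,61, 69,74]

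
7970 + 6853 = 14823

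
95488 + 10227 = 105715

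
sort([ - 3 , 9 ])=[ - 3 , 9] 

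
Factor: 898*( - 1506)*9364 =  - 2^4*3^1*251^1*449^1*2341^1 = -12663761232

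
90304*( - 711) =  - 64206144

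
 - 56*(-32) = 1792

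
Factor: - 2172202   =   - 2^1 *1086101^1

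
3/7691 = 3/7691 = 0.00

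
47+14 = 61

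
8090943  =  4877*1659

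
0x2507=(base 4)2110013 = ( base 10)9479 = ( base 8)22407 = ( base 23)hl3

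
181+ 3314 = 3495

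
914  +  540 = 1454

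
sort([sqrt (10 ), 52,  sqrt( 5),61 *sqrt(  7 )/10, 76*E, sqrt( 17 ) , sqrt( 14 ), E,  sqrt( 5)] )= [ sqrt( 5),sqrt( 5),E,sqrt(10 ),sqrt(14), sqrt(17 ), 61*sqrt( 7 ) /10,  52  ,  76*E ]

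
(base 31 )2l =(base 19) 47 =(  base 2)1010011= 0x53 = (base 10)83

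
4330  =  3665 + 665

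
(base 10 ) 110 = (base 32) 3E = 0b1101110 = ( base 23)4i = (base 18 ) 62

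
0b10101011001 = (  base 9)1781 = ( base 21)324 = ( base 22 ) 2i5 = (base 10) 1369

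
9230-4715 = 4515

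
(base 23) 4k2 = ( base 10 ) 2578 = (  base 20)68i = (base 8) 5022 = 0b101000010010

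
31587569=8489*3721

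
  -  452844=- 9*50316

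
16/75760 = 1/4735 = 0.00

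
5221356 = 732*7133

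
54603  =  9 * 6067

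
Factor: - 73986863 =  - 31^1*113^1*21121^1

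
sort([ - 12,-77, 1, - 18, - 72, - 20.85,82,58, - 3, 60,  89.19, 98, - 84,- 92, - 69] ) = [ - 92, - 84, - 77,- 72, - 69, - 20.85,-18, - 12, - 3, 1, 58, 60 , 82,89.19, 98 ]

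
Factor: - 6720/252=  - 80/3 = -2^4*3^(  -  1 )*5^1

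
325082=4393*74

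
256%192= 64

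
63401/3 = 21133 + 2/3 = 21133.67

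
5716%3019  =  2697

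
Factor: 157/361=19^( - 2)*  157^1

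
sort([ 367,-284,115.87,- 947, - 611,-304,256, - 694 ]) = [ - 947, - 694, -611, - 304,-284,115.87, 256, 367] 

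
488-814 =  - 326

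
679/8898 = 679/8898 = 0.08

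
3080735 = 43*71645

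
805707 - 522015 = 283692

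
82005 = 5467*15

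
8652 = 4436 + 4216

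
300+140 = 440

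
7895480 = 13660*578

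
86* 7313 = 628918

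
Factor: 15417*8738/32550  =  3^2*5^( - 2 )*7^( - 1 ) * 17^1*31^( - 1 ) * 257^1*571^1  =  22452291/5425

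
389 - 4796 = -4407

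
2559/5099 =2559/5099 =0.50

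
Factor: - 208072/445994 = - 104036/222997  =  - 2^2*31^1*173^( - 1) * 839^1*1289^( - 1 ) 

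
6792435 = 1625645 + 5166790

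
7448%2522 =2404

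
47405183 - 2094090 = 45311093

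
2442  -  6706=  -  4264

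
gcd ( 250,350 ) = 50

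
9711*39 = 378729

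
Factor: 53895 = 3^1 *5^1*3593^1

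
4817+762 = 5579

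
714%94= 56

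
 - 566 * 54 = - 30564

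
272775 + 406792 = 679567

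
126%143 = 126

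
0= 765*0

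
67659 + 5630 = 73289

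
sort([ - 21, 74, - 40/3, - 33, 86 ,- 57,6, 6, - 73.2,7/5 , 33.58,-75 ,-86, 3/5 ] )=[- 86, - 75, - 73.2,-57, - 33,  -  21 ,- 40/3 , 3/5,7/5,6, 6,33.58 , 74,  86 ] 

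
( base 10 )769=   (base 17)2b4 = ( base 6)3321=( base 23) 1aa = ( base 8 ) 1401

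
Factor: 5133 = 3^1*29^1*59^1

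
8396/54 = 155 + 13/27 = 155.48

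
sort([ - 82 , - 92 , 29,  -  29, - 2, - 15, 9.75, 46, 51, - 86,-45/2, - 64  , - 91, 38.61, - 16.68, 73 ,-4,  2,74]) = [ - 92,- 91, - 86,  -  82, - 64,- 29, - 45/2 , - 16.68 , - 15, - 4, - 2,  2, 9.75 , 29, 38.61,46, 51, 73, 74]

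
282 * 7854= 2214828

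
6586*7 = 46102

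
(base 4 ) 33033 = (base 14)4D9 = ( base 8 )1717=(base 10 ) 975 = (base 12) 693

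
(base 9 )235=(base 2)11000010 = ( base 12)142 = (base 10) 194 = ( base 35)5J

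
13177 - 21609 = - 8432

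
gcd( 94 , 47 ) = 47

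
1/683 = 1/683 =0.00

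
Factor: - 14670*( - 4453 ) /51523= 2^1*3^2 * 5^1*61^1*67^( - 1)* 73^1*163^1 *769^( - 1 )=65325510/51523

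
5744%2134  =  1476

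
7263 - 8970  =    -  1707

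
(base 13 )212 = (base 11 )2a1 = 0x161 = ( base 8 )541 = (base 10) 353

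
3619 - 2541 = 1078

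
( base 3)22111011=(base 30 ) 6q7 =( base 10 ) 6187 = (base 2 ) 1100000101011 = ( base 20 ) F97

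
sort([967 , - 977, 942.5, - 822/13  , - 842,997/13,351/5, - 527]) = [ - 977,  -  842, - 527, - 822/13,351/5 , 997/13,942.5, 967]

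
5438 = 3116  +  2322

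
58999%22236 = 14527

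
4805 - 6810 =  - 2005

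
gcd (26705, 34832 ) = 7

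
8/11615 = 8/11615 = 0.00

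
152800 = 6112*25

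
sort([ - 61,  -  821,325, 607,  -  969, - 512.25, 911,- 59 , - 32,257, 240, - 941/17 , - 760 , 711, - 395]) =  [  -  969, - 821,- 760 , - 512.25,-395, - 61,-59,-941/17, - 32,240 , 257, 325 , 607, 711, 911]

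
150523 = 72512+78011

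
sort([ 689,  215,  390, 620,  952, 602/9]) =[ 602/9, 215,390, 620 , 689,  952]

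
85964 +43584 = 129548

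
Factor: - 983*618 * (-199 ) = 120891306 = 2^1*3^1*103^1*199^1*983^1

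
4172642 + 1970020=6142662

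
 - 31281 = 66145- 97426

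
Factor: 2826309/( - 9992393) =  - 3^1*23^1*40961^1*9992393^ ( - 1) 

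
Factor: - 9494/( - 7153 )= 2^1*23^( - 1)*47^1 *101^1*311^( - 1 ) 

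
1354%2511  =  1354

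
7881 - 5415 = 2466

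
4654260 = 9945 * 468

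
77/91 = 11/13  =  0.85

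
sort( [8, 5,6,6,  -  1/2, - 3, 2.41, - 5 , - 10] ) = [ - 10,-5 , - 3 ,  -  1/2, 2.41, 5,6, 6,8]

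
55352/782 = 1628/23 = 70.78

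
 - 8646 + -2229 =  - 10875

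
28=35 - 7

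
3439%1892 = 1547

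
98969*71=7026799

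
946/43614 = 473/21807 = 0.02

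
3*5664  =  16992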